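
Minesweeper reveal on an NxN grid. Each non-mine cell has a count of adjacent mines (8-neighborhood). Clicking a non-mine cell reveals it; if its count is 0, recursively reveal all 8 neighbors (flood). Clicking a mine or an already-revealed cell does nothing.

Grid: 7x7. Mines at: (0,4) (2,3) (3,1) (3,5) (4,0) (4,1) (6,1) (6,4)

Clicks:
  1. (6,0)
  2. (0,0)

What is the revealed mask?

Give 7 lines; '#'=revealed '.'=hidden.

Answer: ####...
####...
###....
.......
.......
.......
#......

Derivation:
Click 1 (6,0) count=1: revealed 1 new [(6,0)] -> total=1
Click 2 (0,0) count=0: revealed 11 new [(0,0) (0,1) (0,2) (0,3) (1,0) (1,1) (1,2) (1,3) (2,0) (2,1) (2,2)] -> total=12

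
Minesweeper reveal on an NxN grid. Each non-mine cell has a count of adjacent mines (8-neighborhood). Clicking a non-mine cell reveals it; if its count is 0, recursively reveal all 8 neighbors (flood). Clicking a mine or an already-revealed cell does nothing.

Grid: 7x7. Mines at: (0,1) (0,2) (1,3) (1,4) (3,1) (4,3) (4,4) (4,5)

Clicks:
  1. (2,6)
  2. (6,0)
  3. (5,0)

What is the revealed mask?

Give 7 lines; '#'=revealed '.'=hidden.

Answer: .....##
.....##
.....##
.....##
###....
#######
#######

Derivation:
Click 1 (2,6) count=0: revealed 8 new [(0,5) (0,6) (1,5) (1,6) (2,5) (2,6) (3,5) (3,6)] -> total=8
Click 2 (6,0) count=0: revealed 17 new [(4,0) (4,1) (4,2) (5,0) (5,1) (5,2) (5,3) (5,4) (5,5) (5,6) (6,0) (6,1) (6,2) (6,3) (6,4) (6,5) (6,6)] -> total=25
Click 3 (5,0) count=0: revealed 0 new [(none)] -> total=25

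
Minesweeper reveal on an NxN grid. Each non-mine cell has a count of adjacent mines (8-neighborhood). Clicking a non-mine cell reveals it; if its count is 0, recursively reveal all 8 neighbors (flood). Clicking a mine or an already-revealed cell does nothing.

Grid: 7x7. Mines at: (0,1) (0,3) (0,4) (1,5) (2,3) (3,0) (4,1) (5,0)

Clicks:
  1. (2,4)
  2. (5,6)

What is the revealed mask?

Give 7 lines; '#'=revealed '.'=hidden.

Click 1 (2,4) count=2: revealed 1 new [(2,4)] -> total=1
Click 2 (5,6) count=0: revealed 24 new [(2,5) (2,6) (3,2) (3,3) (3,4) (3,5) (3,6) (4,2) (4,3) (4,4) (4,5) (4,6) (5,1) (5,2) (5,3) (5,4) (5,5) (5,6) (6,1) (6,2) (6,3) (6,4) (6,5) (6,6)] -> total=25

Answer: .......
.......
....###
..#####
..#####
.######
.######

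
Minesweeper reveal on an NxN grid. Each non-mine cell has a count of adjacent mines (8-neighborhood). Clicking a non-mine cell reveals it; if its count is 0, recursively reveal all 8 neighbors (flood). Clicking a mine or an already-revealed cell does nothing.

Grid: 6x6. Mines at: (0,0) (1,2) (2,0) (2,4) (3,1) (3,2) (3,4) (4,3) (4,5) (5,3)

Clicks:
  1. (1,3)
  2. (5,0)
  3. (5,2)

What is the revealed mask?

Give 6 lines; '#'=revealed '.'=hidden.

Click 1 (1,3) count=2: revealed 1 new [(1,3)] -> total=1
Click 2 (5,0) count=0: revealed 6 new [(4,0) (4,1) (4,2) (5,0) (5,1) (5,2)] -> total=7
Click 3 (5,2) count=2: revealed 0 new [(none)] -> total=7

Answer: ......
...#..
......
......
###...
###...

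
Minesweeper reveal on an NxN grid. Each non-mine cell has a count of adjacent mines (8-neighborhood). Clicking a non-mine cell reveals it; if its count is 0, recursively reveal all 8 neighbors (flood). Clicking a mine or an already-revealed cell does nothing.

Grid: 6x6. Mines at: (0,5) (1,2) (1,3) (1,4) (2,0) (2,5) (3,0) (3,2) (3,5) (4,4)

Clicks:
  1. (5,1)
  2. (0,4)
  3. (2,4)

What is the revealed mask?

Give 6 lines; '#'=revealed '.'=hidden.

Answer: ....#.
......
....#.
......
####..
####..

Derivation:
Click 1 (5,1) count=0: revealed 8 new [(4,0) (4,1) (4,2) (4,3) (5,0) (5,1) (5,2) (5,3)] -> total=8
Click 2 (0,4) count=3: revealed 1 new [(0,4)] -> total=9
Click 3 (2,4) count=4: revealed 1 new [(2,4)] -> total=10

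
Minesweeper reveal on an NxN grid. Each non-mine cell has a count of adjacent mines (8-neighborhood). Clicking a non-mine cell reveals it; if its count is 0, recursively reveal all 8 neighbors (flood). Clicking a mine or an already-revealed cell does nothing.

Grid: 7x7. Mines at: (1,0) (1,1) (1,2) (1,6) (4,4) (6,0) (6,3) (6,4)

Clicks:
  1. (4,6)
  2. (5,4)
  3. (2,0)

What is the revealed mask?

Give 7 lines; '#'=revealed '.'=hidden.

Answer: .......
.......
#....##
.....##
.....##
....###
.....##

Derivation:
Click 1 (4,6) count=0: revealed 10 new [(2,5) (2,6) (3,5) (3,6) (4,5) (4,6) (5,5) (5,6) (6,5) (6,6)] -> total=10
Click 2 (5,4) count=3: revealed 1 new [(5,4)] -> total=11
Click 3 (2,0) count=2: revealed 1 new [(2,0)] -> total=12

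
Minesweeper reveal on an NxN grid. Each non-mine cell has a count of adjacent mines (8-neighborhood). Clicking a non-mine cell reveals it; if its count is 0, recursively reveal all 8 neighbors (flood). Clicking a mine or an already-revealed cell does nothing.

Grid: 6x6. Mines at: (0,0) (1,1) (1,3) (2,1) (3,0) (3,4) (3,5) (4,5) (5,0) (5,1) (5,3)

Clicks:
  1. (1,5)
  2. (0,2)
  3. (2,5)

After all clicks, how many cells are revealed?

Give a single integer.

Answer: 7

Derivation:
Click 1 (1,5) count=0: revealed 6 new [(0,4) (0,5) (1,4) (1,5) (2,4) (2,5)] -> total=6
Click 2 (0,2) count=2: revealed 1 new [(0,2)] -> total=7
Click 3 (2,5) count=2: revealed 0 new [(none)] -> total=7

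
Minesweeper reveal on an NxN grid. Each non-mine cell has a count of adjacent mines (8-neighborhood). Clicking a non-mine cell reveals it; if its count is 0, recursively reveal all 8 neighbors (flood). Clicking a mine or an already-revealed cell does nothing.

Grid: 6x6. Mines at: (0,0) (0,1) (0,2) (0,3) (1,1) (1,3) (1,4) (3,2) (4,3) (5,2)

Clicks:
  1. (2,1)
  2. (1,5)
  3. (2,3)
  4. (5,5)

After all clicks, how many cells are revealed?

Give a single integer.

Click 1 (2,1) count=2: revealed 1 new [(2,1)] -> total=1
Click 2 (1,5) count=1: revealed 1 new [(1,5)] -> total=2
Click 3 (2,3) count=3: revealed 1 new [(2,3)] -> total=3
Click 4 (5,5) count=0: revealed 8 new [(2,4) (2,5) (3,4) (3,5) (4,4) (4,5) (5,4) (5,5)] -> total=11

Answer: 11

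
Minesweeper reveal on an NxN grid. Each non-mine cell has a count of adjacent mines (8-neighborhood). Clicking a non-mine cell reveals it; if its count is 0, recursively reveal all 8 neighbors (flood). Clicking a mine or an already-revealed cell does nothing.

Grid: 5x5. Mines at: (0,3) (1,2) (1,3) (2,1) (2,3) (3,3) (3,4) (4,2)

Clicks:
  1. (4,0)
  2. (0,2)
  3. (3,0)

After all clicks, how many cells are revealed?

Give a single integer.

Answer: 5

Derivation:
Click 1 (4,0) count=0: revealed 4 new [(3,0) (3,1) (4,0) (4,1)] -> total=4
Click 2 (0,2) count=3: revealed 1 new [(0,2)] -> total=5
Click 3 (3,0) count=1: revealed 0 new [(none)] -> total=5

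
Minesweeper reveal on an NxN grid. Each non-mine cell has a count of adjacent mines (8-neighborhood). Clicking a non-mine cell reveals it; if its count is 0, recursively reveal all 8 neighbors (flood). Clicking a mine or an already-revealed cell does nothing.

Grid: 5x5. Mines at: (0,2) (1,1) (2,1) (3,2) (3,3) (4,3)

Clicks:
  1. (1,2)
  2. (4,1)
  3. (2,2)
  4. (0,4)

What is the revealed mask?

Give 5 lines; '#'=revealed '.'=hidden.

Answer: ...##
..###
..###
.....
.#...

Derivation:
Click 1 (1,2) count=3: revealed 1 new [(1,2)] -> total=1
Click 2 (4,1) count=1: revealed 1 new [(4,1)] -> total=2
Click 3 (2,2) count=4: revealed 1 new [(2,2)] -> total=3
Click 4 (0,4) count=0: revealed 6 new [(0,3) (0,4) (1,3) (1,4) (2,3) (2,4)] -> total=9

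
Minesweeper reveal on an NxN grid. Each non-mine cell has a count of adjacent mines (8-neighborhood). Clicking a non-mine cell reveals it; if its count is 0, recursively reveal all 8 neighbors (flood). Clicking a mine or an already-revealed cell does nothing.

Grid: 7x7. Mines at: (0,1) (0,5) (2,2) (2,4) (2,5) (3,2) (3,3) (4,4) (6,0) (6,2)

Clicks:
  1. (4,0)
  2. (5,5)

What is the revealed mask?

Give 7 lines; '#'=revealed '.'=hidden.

Click 1 (4,0) count=0: revealed 10 new [(1,0) (1,1) (2,0) (2,1) (3,0) (3,1) (4,0) (4,1) (5,0) (5,1)] -> total=10
Click 2 (5,5) count=1: revealed 1 new [(5,5)] -> total=11

Answer: .......
##.....
##.....
##.....
##.....
##...#.
.......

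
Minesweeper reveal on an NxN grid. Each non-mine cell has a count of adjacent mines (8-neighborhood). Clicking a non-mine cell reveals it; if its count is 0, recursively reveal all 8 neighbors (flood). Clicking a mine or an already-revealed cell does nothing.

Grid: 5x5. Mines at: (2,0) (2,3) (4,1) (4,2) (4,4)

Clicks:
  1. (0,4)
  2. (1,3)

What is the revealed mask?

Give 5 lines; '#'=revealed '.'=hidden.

Click 1 (0,4) count=0: revealed 10 new [(0,0) (0,1) (0,2) (0,3) (0,4) (1,0) (1,1) (1,2) (1,3) (1,4)] -> total=10
Click 2 (1,3) count=1: revealed 0 new [(none)] -> total=10

Answer: #####
#####
.....
.....
.....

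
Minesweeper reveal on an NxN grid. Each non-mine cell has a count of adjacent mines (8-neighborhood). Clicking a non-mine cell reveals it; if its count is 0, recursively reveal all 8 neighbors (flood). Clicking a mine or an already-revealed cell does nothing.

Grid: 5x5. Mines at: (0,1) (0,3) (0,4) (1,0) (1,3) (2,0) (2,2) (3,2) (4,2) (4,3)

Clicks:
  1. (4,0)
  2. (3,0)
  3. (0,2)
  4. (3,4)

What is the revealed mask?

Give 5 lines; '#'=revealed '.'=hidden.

Answer: ..#..
.....
.....
##..#
##...

Derivation:
Click 1 (4,0) count=0: revealed 4 new [(3,0) (3,1) (4,0) (4,1)] -> total=4
Click 2 (3,0) count=1: revealed 0 new [(none)] -> total=4
Click 3 (0,2) count=3: revealed 1 new [(0,2)] -> total=5
Click 4 (3,4) count=1: revealed 1 new [(3,4)] -> total=6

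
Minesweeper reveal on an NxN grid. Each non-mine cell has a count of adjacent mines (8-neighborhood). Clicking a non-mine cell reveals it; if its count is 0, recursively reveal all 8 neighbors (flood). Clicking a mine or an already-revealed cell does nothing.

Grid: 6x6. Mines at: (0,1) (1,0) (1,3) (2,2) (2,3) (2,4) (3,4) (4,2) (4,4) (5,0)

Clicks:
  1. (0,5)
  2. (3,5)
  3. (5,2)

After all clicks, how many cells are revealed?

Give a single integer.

Click 1 (0,5) count=0: revealed 4 new [(0,4) (0,5) (1,4) (1,5)] -> total=4
Click 2 (3,5) count=3: revealed 1 new [(3,5)] -> total=5
Click 3 (5,2) count=1: revealed 1 new [(5,2)] -> total=6

Answer: 6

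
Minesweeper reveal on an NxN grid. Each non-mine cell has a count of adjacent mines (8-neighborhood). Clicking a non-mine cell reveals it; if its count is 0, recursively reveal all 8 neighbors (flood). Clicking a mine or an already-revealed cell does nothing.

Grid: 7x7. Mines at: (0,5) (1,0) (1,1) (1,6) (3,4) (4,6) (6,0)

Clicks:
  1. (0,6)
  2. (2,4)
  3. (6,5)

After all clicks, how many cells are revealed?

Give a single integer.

Answer: 29

Derivation:
Click 1 (0,6) count=2: revealed 1 new [(0,6)] -> total=1
Click 2 (2,4) count=1: revealed 1 new [(2,4)] -> total=2
Click 3 (6,5) count=0: revealed 27 new [(2,0) (2,1) (2,2) (2,3) (3,0) (3,1) (3,2) (3,3) (4,0) (4,1) (4,2) (4,3) (4,4) (4,5) (5,0) (5,1) (5,2) (5,3) (5,4) (5,5) (5,6) (6,1) (6,2) (6,3) (6,4) (6,5) (6,6)] -> total=29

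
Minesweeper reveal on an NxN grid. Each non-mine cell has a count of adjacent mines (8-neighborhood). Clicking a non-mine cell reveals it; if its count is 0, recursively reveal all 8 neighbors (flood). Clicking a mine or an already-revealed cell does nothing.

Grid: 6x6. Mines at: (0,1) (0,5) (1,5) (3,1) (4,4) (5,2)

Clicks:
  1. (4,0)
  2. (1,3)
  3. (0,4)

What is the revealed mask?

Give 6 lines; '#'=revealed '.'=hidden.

Answer: ..###.
..###.
..###.
..###.
#.....
......

Derivation:
Click 1 (4,0) count=1: revealed 1 new [(4,0)] -> total=1
Click 2 (1,3) count=0: revealed 12 new [(0,2) (0,3) (0,4) (1,2) (1,3) (1,4) (2,2) (2,3) (2,4) (3,2) (3,3) (3,4)] -> total=13
Click 3 (0,4) count=2: revealed 0 new [(none)] -> total=13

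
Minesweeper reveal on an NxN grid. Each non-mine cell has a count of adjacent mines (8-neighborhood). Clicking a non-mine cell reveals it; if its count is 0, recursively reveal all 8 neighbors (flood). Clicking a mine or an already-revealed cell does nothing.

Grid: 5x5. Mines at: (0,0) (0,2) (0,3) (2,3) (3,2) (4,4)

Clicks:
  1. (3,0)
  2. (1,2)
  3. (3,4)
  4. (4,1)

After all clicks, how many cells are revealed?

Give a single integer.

Answer: 10

Derivation:
Click 1 (3,0) count=0: revealed 8 new [(1,0) (1,1) (2,0) (2,1) (3,0) (3,1) (4,0) (4,1)] -> total=8
Click 2 (1,2) count=3: revealed 1 new [(1,2)] -> total=9
Click 3 (3,4) count=2: revealed 1 new [(3,4)] -> total=10
Click 4 (4,1) count=1: revealed 0 new [(none)] -> total=10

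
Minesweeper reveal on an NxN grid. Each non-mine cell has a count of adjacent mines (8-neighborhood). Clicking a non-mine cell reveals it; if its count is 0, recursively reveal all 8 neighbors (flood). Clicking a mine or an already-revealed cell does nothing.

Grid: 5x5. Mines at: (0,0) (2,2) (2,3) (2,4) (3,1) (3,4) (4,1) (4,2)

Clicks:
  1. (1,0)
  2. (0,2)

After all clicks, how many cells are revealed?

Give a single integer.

Answer: 9

Derivation:
Click 1 (1,0) count=1: revealed 1 new [(1,0)] -> total=1
Click 2 (0,2) count=0: revealed 8 new [(0,1) (0,2) (0,3) (0,4) (1,1) (1,2) (1,3) (1,4)] -> total=9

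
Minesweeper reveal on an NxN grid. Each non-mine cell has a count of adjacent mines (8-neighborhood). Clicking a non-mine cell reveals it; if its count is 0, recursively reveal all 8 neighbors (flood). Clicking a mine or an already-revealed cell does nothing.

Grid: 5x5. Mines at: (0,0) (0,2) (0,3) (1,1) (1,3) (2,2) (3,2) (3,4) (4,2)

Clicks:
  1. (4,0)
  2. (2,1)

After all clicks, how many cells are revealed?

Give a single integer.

Click 1 (4,0) count=0: revealed 6 new [(2,0) (2,1) (3,0) (3,1) (4,0) (4,1)] -> total=6
Click 2 (2,1) count=3: revealed 0 new [(none)] -> total=6

Answer: 6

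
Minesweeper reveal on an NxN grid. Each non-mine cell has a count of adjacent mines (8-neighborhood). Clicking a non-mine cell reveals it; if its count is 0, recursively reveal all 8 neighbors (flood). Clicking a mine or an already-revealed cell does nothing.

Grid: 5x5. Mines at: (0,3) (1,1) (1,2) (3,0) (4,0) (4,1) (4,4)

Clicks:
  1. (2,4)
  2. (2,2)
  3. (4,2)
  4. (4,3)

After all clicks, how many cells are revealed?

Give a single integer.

Answer: 9

Derivation:
Click 1 (2,4) count=0: revealed 6 new [(1,3) (1,4) (2,3) (2,4) (3,3) (3,4)] -> total=6
Click 2 (2,2) count=2: revealed 1 new [(2,2)] -> total=7
Click 3 (4,2) count=1: revealed 1 new [(4,2)] -> total=8
Click 4 (4,3) count=1: revealed 1 new [(4,3)] -> total=9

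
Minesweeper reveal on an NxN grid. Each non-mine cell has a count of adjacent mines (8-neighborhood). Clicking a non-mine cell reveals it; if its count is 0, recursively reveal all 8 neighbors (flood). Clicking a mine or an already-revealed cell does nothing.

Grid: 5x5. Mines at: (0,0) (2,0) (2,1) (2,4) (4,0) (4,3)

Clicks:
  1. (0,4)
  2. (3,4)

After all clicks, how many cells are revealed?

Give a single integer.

Answer: 9

Derivation:
Click 1 (0,4) count=0: revealed 8 new [(0,1) (0,2) (0,3) (0,4) (1,1) (1,2) (1,3) (1,4)] -> total=8
Click 2 (3,4) count=2: revealed 1 new [(3,4)] -> total=9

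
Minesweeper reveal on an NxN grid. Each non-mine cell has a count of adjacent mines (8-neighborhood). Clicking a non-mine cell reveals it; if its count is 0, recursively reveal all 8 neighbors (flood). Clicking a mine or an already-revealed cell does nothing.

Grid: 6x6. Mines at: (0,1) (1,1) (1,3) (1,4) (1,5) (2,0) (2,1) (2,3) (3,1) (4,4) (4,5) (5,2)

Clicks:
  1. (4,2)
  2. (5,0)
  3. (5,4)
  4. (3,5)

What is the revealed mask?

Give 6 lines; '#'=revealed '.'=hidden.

Answer: ......
......
......
.....#
###...
##..#.

Derivation:
Click 1 (4,2) count=2: revealed 1 new [(4,2)] -> total=1
Click 2 (5,0) count=0: revealed 4 new [(4,0) (4,1) (5,0) (5,1)] -> total=5
Click 3 (5,4) count=2: revealed 1 new [(5,4)] -> total=6
Click 4 (3,5) count=2: revealed 1 new [(3,5)] -> total=7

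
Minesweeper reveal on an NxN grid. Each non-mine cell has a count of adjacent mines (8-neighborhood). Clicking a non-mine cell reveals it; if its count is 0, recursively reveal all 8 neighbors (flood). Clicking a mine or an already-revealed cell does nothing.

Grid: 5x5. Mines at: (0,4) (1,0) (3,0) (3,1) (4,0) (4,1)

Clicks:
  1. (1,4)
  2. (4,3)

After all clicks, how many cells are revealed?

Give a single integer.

Answer: 17

Derivation:
Click 1 (1,4) count=1: revealed 1 new [(1,4)] -> total=1
Click 2 (4,3) count=0: revealed 16 new [(0,1) (0,2) (0,3) (1,1) (1,2) (1,3) (2,1) (2,2) (2,3) (2,4) (3,2) (3,3) (3,4) (4,2) (4,3) (4,4)] -> total=17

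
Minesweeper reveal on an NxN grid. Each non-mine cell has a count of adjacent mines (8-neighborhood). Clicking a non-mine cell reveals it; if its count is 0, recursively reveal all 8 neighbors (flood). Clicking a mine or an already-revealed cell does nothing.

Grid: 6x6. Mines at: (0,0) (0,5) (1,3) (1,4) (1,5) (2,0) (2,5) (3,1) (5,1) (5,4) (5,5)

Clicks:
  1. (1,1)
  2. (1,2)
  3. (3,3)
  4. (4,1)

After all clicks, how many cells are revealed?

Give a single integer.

Click 1 (1,1) count=2: revealed 1 new [(1,1)] -> total=1
Click 2 (1,2) count=1: revealed 1 new [(1,2)] -> total=2
Click 3 (3,3) count=0: revealed 9 new [(2,2) (2,3) (2,4) (3,2) (3,3) (3,4) (4,2) (4,3) (4,4)] -> total=11
Click 4 (4,1) count=2: revealed 1 new [(4,1)] -> total=12

Answer: 12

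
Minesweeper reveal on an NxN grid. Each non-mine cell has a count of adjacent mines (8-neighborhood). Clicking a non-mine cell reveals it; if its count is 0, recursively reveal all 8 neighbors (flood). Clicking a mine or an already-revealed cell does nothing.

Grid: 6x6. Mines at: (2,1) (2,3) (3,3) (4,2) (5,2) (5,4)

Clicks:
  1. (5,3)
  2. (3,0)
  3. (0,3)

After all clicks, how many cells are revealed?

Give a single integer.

Click 1 (5,3) count=3: revealed 1 new [(5,3)] -> total=1
Click 2 (3,0) count=1: revealed 1 new [(3,0)] -> total=2
Click 3 (0,3) count=0: revealed 18 new [(0,0) (0,1) (0,2) (0,3) (0,4) (0,5) (1,0) (1,1) (1,2) (1,3) (1,4) (1,5) (2,4) (2,5) (3,4) (3,5) (4,4) (4,5)] -> total=20

Answer: 20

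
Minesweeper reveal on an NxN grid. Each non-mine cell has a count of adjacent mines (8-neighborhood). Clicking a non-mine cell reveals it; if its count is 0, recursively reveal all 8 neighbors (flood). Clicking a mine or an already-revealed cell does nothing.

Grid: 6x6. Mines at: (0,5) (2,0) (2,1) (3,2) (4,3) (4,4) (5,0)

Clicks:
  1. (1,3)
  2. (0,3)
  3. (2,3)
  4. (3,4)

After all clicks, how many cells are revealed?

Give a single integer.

Click 1 (1,3) count=0: revealed 18 new [(0,0) (0,1) (0,2) (0,3) (0,4) (1,0) (1,1) (1,2) (1,3) (1,4) (1,5) (2,2) (2,3) (2,4) (2,5) (3,3) (3,4) (3,5)] -> total=18
Click 2 (0,3) count=0: revealed 0 new [(none)] -> total=18
Click 3 (2,3) count=1: revealed 0 new [(none)] -> total=18
Click 4 (3,4) count=2: revealed 0 new [(none)] -> total=18

Answer: 18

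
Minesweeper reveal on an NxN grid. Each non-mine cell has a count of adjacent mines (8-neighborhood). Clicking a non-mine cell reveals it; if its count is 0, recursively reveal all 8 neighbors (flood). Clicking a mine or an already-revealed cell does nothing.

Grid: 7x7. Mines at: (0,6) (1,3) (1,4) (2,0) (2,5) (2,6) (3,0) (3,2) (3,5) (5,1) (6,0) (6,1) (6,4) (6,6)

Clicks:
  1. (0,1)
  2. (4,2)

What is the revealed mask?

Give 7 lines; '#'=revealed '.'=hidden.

Click 1 (0,1) count=0: revealed 6 new [(0,0) (0,1) (0,2) (1,0) (1,1) (1,2)] -> total=6
Click 2 (4,2) count=2: revealed 1 new [(4,2)] -> total=7

Answer: ###....
###....
.......
.......
..#....
.......
.......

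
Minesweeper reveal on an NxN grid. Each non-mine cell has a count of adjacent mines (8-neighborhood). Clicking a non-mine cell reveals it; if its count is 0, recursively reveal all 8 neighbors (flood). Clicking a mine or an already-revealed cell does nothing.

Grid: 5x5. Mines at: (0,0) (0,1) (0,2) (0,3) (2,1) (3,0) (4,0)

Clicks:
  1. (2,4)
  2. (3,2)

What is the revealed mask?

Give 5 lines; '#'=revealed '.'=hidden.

Click 1 (2,4) count=0: revealed 14 new [(1,2) (1,3) (1,4) (2,2) (2,3) (2,4) (3,1) (3,2) (3,3) (3,4) (4,1) (4,2) (4,3) (4,4)] -> total=14
Click 2 (3,2) count=1: revealed 0 new [(none)] -> total=14

Answer: .....
..###
..###
.####
.####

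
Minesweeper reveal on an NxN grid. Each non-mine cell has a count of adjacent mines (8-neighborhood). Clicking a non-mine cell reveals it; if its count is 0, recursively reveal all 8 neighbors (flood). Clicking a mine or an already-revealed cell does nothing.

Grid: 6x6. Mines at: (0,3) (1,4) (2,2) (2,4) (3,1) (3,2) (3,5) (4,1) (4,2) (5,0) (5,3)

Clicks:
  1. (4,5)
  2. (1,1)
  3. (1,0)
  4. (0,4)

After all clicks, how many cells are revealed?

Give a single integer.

Answer: 10

Derivation:
Click 1 (4,5) count=1: revealed 1 new [(4,5)] -> total=1
Click 2 (1,1) count=1: revealed 1 new [(1,1)] -> total=2
Click 3 (1,0) count=0: revealed 7 new [(0,0) (0,1) (0,2) (1,0) (1,2) (2,0) (2,1)] -> total=9
Click 4 (0,4) count=2: revealed 1 new [(0,4)] -> total=10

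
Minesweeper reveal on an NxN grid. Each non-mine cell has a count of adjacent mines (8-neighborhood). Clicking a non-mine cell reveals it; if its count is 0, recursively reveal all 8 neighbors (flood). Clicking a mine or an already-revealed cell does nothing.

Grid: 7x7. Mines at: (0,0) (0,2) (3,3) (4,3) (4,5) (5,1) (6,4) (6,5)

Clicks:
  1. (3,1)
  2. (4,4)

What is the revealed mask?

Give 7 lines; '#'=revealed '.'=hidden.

Click 1 (3,1) count=0: revealed 12 new [(1,0) (1,1) (1,2) (2,0) (2,1) (2,2) (3,0) (3,1) (3,2) (4,0) (4,1) (4,2)] -> total=12
Click 2 (4,4) count=3: revealed 1 new [(4,4)] -> total=13

Answer: .......
###....
###....
###....
###.#..
.......
.......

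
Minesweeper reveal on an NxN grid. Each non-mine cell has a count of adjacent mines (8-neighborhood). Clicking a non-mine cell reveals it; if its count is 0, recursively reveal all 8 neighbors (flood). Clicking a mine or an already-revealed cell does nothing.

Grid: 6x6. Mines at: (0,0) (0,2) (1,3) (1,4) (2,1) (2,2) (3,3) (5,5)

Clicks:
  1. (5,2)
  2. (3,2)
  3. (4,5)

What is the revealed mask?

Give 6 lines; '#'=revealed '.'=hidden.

Answer: ......
......
......
###...
######
#####.

Derivation:
Click 1 (5,2) count=0: revealed 13 new [(3,0) (3,1) (3,2) (4,0) (4,1) (4,2) (4,3) (4,4) (5,0) (5,1) (5,2) (5,3) (5,4)] -> total=13
Click 2 (3,2) count=3: revealed 0 new [(none)] -> total=13
Click 3 (4,5) count=1: revealed 1 new [(4,5)] -> total=14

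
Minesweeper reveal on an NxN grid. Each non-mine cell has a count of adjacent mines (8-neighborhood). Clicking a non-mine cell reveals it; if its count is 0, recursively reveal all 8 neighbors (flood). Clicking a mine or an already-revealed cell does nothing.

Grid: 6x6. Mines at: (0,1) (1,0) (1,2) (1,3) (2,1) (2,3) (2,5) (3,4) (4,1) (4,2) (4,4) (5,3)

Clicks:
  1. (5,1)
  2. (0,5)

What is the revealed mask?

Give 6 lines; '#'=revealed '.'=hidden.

Click 1 (5,1) count=2: revealed 1 new [(5,1)] -> total=1
Click 2 (0,5) count=0: revealed 4 new [(0,4) (0,5) (1,4) (1,5)] -> total=5

Answer: ....##
....##
......
......
......
.#....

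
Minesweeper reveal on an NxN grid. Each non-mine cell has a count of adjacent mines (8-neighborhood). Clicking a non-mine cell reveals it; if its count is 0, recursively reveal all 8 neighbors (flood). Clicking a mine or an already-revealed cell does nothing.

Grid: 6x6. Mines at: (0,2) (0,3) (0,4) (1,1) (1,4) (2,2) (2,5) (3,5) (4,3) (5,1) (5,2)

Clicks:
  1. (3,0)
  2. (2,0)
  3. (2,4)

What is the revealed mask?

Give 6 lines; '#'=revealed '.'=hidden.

Click 1 (3,0) count=0: revealed 6 new [(2,0) (2,1) (3,0) (3,1) (4,0) (4,1)] -> total=6
Click 2 (2,0) count=1: revealed 0 new [(none)] -> total=6
Click 3 (2,4) count=3: revealed 1 new [(2,4)] -> total=7

Answer: ......
......
##..#.
##....
##....
......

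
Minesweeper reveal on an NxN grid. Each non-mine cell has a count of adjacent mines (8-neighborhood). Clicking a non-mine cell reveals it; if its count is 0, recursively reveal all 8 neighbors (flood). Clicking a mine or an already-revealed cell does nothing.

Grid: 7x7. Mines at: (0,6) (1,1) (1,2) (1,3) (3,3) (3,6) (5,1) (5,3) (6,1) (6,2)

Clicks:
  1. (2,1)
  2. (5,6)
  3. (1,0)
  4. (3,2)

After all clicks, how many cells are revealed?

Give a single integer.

Answer: 12

Derivation:
Click 1 (2,1) count=2: revealed 1 new [(2,1)] -> total=1
Click 2 (5,6) count=0: revealed 9 new [(4,4) (4,5) (4,6) (5,4) (5,5) (5,6) (6,4) (6,5) (6,6)] -> total=10
Click 3 (1,0) count=1: revealed 1 new [(1,0)] -> total=11
Click 4 (3,2) count=1: revealed 1 new [(3,2)] -> total=12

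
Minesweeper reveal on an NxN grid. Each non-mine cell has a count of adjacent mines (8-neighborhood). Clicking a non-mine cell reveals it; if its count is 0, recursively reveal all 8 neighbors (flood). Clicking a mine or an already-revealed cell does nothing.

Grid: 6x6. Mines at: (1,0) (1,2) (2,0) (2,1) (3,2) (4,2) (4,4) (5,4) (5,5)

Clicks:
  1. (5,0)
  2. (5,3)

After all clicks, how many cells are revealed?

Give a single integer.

Answer: 7

Derivation:
Click 1 (5,0) count=0: revealed 6 new [(3,0) (3,1) (4,0) (4,1) (5,0) (5,1)] -> total=6
Click 2 (5,3) count=3: revealed 1 new [(5,3)] -> total=7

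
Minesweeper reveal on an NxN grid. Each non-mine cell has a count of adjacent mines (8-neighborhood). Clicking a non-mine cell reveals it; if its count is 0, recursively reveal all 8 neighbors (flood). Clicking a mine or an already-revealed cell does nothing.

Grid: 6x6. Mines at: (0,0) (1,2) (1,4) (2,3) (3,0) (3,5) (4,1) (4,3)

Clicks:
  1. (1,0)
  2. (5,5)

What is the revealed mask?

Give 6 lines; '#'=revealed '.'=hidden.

Answer: ......
#.....
......
......
....##
....##

Derivation:
Click 1 (1,0) count=1: revealed 1 new [(1,0)] -> total=1
Click 2 (5,5) count=0: revealed 4 new [(4,4) (4,5) (5,4) (5,5)] -> total=5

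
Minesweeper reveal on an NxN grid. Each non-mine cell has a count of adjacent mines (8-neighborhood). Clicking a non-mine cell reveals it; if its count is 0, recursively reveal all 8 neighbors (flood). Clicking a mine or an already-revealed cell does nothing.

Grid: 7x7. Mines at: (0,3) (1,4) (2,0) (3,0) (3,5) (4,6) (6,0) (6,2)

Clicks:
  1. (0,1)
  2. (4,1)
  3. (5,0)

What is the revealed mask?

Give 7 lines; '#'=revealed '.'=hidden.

Click 1 (0,1) count=0: revealed 6 new [(0,0) (0,1) (0,2) (1,0) (1,1) (1,2)] -> total=6
Click 2 (4,1) count=1: revealed 1 new [(4,1)] -> total=7
Click 3 (5,0) count=1: revealed 1 new [(5,0)] -> total=8

Answer: ###....
###....
.......
.......
.#.....
#......
.......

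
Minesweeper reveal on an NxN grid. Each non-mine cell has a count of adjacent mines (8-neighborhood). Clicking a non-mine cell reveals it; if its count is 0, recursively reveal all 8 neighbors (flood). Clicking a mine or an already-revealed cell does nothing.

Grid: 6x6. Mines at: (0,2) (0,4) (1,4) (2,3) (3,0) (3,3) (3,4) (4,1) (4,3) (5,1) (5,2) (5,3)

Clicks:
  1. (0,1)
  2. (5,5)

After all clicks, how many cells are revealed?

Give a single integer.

Click 1 (0,1) count=1: revealed 1 new [(0,1)] -> total=1
Click 2 (5,5) count=0: revealed 4 new [(4,4) (4,5) (5,4) (5,5)] -> total=5

Answer: 5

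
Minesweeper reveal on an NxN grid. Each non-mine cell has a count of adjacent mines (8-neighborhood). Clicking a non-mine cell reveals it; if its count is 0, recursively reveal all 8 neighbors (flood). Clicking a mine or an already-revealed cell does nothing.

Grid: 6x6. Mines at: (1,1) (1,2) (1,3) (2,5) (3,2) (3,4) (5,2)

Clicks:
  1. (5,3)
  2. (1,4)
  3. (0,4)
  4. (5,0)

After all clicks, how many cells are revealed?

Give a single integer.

Click 1 (5,3) count=1: revealed 1 new [(5,3)] -> total=1
Click 2 (1,4) count=2: revealed 1 new [(1,4)] -> total=2
Click 3 (0,4) count=1: revealed 1 new [(0,4)] -> total=3
Click 4 (5,0) count=0: revealed 8 new [(2,0) (2,1) (3,0) (3,1) (4,0) (4,1) (5,0) (5,1)] -> total=11

Answer: 11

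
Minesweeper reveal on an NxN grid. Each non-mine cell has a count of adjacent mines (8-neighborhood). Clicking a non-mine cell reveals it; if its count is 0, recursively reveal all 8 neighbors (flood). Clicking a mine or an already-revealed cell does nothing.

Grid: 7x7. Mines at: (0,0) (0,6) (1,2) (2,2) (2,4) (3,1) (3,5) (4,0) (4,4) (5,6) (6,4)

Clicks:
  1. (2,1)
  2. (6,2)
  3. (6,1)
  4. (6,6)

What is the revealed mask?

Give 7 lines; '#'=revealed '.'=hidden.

Answer: .......
.......
.#.....
.......
.###...
####...
####..#

Derivation:
Click 1 (2,1) count=3: revealed 1 new [(2,1)] -> total=1
Click 2 (6,2) count=0: revealed 11 new [(4,1) (4,2) (4,3) (5,0) (5,1) (5,2) (5,3) (6,0) (6,1) (6,2) (6,3)] -> total=12
Click 3 (6,1) count=0: revealed 0 new [(none)] -> total=12
Click 4 (6,6) count=1: revealed 1 new [(6,6)] -> total=13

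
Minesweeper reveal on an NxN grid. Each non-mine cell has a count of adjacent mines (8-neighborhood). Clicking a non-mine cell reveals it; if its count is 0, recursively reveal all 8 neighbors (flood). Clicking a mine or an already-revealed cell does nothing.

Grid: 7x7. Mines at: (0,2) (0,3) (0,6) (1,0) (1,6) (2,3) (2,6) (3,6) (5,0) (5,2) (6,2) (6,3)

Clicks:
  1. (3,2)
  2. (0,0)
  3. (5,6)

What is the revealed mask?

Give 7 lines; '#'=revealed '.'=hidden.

Answer: #......
.......
.......
..####.
...####
...####
....###

Derivation:
Click 1 (3,2) count=1: revealed 1 new [(3,2)] -> total=1
Click 2 (0,0) count=1: revealed 1 new [(0,0)] -> total=2
Click 3 (5,6) count=0: revealed 14 new [(3,3) (3,4) (3,5) (4,3) (4,4) (4,5) (4,6) (5,3) (5,4) (5,5) (5,6) (6,4) (6,5) (6,6)] -> total=16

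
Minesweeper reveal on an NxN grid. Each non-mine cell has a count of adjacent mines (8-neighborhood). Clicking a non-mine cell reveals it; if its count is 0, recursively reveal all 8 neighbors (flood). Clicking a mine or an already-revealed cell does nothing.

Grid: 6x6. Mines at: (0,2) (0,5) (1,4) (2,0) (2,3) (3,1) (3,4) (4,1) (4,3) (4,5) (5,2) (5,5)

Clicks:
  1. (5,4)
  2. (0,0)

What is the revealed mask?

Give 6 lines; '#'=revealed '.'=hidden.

Click 1 (5,4) count=3: revealed 1 new [(5,4)] -> total=1
Click 2 (0,0) count=0: revealed 4 new [(0,0) (0,1) (1,0) (1,1)] -> total=5

Answer: ##....
##....
......
......
......
....#.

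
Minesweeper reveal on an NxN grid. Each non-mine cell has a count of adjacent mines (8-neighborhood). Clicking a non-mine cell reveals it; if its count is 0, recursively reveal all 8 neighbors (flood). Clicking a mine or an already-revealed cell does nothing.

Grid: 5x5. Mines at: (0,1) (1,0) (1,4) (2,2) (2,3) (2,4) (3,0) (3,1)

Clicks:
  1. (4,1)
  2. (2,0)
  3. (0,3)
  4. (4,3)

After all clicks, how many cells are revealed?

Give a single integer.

Answer: 9

Derivation:
Click 1 (4,1) count=2: revealed 1 new [(4,1)] -> total=1
Click 2 (2,0) count=3: revealed 1 new [(2,0)] -> total=2
Click 3 (0,3) count=1: revealed 1 new [(0,3)] -> total=3
Click 4 (4,3) count=0: revealed 6 new [(3,2) (3,3) (3,4) (4,2) (4,3) (4,4)] -> total=9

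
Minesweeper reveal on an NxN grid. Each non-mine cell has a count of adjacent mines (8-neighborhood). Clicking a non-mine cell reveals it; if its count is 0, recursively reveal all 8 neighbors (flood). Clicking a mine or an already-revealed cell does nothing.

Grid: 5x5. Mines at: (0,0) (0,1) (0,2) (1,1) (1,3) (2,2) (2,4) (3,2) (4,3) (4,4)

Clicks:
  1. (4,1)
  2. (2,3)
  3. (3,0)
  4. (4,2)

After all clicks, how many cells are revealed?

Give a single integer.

Click 1 (4,1) count=1: revealed 1 new [(4,1)] -> total=1
Click 2 (2,3) count=4: revealed 1 new [(2,3)] -> total=2
Click 3 (3,0) count=0: revealed 5 new [(2,0) (2,1) (3,0) (3,1) (4,0)] -> total=7
Click 4 (4,2) count=2: revealed 1 new [(4,2)] -> total=8

Answer: 8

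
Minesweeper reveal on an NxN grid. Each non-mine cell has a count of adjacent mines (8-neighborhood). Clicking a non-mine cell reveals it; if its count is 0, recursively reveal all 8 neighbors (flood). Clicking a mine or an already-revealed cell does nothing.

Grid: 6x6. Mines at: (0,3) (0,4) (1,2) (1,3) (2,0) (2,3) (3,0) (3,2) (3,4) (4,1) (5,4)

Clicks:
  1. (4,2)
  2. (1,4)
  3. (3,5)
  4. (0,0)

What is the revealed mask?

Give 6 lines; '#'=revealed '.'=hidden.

Answer: ##....
##..#.
......
.....#
..#...
......

Derivation:
Click 1 (4,2) count=2: revealed 1 new [(4,2)] -> total=1
Click 2 (1,4) count=4: revealed 1 new [(1,4)] -> total=2
Click 3 (3,5) count=1: revealed 1 new [(3,5)] -> total=3
Click 4 (0,0) count=0: revealed 4 new [(0,0) (0,1) (1,0) (1,1)] -> total=7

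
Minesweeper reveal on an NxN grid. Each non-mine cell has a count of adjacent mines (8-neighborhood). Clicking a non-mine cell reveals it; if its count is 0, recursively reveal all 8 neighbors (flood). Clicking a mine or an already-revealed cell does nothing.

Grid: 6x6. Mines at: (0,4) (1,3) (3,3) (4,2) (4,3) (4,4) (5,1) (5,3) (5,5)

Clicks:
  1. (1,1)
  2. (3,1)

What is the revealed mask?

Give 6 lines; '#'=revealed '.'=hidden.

Click 1 (1,1) count=0: revealed 14 new [(0,0) (0,1) (0,2) (1,0) (1,1) (1,2) (2,0) (2,1) (2,2) (3,0) (3,1) (3,2) (4,0) (4,1)] -> total=14
Click 2 (3,1) count=1: revealed 0 new [(none)] -> total=14

Answer: ###...
###...
###...
###...
##....
......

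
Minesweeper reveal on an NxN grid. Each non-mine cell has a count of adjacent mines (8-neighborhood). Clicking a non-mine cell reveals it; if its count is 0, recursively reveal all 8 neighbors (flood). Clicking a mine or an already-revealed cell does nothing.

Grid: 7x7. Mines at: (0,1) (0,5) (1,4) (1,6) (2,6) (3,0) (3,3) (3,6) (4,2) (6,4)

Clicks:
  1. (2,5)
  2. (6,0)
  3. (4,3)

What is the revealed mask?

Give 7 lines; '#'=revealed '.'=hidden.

Answer: .......
.......
.....#.
.......
##.#...
####...
####...

Derivation:
Click 1 (2,5) count=4: revealed 1 new [(2,5)] -> total=1
Click 2 (6,0) count=0: revealed 10 new [(4,0) (4,1) (5,0) (5,1) (5,2) (5,3) (6,0) (6,1) (6,2) (6,3)] -> total=11
Click 3 (4,3) count=2: revealed 1 new [(4,3)] -> total=12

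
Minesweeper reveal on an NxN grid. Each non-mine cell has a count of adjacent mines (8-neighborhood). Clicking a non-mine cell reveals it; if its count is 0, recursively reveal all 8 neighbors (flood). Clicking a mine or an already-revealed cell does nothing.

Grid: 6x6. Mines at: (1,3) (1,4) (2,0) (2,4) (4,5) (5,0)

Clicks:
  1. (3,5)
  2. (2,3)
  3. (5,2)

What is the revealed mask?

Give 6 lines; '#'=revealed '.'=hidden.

Answer: ......
......
.###..
.#####
.####.
.####.

Derivation:
Click 1 (3,5) count=2: revealed 1 new [(3,5)] -> total=1
Click 2 (2,3) count=3: revealed 1 new [(2,3)] -> total=2
Click 3 (5,2) count=0: revealed 14 new [(2,1) (2,2) (3,1) (3,2) (3,3) (3,4) (4,1) (4,2) (4,3) (4,4) (5,1) (5,2) (5,3) (5,4)] -> total=16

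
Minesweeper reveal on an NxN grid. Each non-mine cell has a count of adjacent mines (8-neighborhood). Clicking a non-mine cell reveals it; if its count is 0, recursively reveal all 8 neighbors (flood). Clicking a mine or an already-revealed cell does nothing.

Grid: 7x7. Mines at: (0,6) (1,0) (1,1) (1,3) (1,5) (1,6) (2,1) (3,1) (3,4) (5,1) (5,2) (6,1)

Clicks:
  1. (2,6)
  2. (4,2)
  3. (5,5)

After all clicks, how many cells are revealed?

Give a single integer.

Click 1 (2,6) count=2: revealed 1 new [(2,6)] -> total=1
Click 2 (4,2) count=3: revealed 1 new [(4,2)] -> total=2
Click 3 (5,5) count=0: revealed 15 new [(2,5) (3,5) (3,6) (4,3) (4,4) (4,5) (4,6) (5,3) (5,4) (5,5) (5,6) (6,3) (6,4) (6,5) (6,6)] -> total=17

Answer: 17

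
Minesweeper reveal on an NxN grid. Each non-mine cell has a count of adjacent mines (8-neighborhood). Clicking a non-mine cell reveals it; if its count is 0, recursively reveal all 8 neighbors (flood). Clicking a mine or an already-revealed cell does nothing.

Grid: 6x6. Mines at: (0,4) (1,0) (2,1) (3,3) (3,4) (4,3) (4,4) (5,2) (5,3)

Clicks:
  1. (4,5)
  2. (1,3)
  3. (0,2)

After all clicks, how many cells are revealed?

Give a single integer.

Answer: 7

Derivation:
Click 1 (4,5) count=2: revealed 1 new [(4,5)] -> total=1
Click 2 (1,3) count=1: revealed 1 new [(1,3)] -> total=2
Click 3 (0,2) count=0: revealed 5 new [(0,1) (0,2) (0,3) (1,1) (1,2)] -> total=7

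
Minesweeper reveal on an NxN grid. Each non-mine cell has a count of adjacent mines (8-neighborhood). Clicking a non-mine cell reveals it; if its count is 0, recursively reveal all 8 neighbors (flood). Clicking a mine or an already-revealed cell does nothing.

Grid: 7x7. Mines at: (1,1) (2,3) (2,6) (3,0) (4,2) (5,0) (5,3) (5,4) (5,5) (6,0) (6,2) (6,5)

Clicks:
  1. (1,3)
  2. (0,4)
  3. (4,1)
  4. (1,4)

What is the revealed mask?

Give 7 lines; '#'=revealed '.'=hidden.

Answer: ..#####
..#####
.......
.......
.#.....
.......
.......

Derivation:
Click 1 (1,3) count=1: revealed 1 new [(1,3)] -> total=1
Click 2 (0,4) count=0: revealed 9 new [(0,2) (0,3) (0,4) (0,5) (0,6) (1,2) (1,4) (1,5) (1,6)] -> total=10
Click 3 (4,1) count=3: revealed 1 new [(4,1)] -> total=11
Click 4 (1,4) count=1: revealed 0 new [(none)] -> total=11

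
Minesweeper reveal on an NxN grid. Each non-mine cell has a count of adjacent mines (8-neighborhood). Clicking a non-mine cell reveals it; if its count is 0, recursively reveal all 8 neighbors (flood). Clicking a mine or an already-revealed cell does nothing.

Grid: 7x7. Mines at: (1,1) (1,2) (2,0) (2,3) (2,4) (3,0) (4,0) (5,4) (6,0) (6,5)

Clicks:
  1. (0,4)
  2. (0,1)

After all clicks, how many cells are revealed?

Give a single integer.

Answer: 17

Derivation:
Click 1 (0,4) count=0: revealed 16 new [(0,3) (0,4) (0,5) (0,6) (1,3) (1,4) (1,5) (1,6) (2,5) (2,6) (3,5) (3,6) (4,5) (4,6) (5,5) (5,6)] -> total=16
Click 2 (0,1) count=2: revealed 1 new [(0,1)] -> total=17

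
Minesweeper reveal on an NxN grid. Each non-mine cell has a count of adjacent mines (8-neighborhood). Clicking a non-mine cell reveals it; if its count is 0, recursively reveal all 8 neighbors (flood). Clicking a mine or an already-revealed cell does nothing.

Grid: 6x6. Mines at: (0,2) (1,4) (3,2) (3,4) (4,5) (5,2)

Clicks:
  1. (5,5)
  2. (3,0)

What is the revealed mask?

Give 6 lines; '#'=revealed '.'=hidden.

Click 1 (5,5) count=1: revealed 1 new [(5,5)] -> total=1
Click 2 (3,0) count=0: revealed 12 new [(0,0) (0,1) (1,0) (1,1) (2,0) (2,1) (3,0) (3,1) (4,0) (4,1) (5,0) (5,1)] -> total=13

Answer: ##....
##....
##....
##....
##....
##...#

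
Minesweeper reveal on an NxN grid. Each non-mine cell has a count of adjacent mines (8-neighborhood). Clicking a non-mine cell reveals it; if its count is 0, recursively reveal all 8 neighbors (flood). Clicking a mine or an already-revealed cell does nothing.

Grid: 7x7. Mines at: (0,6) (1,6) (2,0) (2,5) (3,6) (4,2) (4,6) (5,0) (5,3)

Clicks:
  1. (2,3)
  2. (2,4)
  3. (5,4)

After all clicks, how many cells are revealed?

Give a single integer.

Click 1 (2,3) count=0: revealed 20 new [(0,0) (0,1) (0,2) (0,3) (0,4) (0,5) (1,0) (1,1) (1,2) (1,3) (1,4) (1,5) (2,1) (2,2) (2,3) (2,4) (3,1) (3,2) (3,3) (3,4)] -> total=20
Click 2 (2,4) count=1: revealed 0 new [(none)] -> total=20
Click 3 (5,4) count=1: revealed 1 new [(5,4)] -> total=21

Answer: 21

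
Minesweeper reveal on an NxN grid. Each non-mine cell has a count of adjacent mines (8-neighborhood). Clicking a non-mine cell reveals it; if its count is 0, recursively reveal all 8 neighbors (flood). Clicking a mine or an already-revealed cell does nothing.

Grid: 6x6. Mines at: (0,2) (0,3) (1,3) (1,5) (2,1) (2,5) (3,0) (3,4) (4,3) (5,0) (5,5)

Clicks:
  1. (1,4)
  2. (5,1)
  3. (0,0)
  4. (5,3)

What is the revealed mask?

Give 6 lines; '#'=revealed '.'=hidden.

Click 1 (1,4) count=4: revealed 1 new [(1,4)] -> total=1
Click 2 (5,1) count=1: revealed 1 new [(5,1)] -> total=2
Click 3 (0,0) count=0: revealed 4 new [(0,0) (0,1) (1,0) (1,1)] -> total=6
Click 4 (5,3) count=1: revealed 1 new [(5,3)] -> total=7

Answer: ##....
##..#.
......
......
......
.#.#..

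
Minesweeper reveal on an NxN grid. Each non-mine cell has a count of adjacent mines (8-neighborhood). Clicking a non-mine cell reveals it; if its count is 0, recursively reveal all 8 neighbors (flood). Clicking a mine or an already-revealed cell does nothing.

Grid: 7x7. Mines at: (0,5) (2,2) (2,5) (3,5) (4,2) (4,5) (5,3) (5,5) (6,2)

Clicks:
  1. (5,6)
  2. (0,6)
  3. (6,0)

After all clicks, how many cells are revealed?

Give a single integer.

Answer: 22

Derivation:
Click 1 (5,6) count=2: revealed 1 new [(5,6)] -> total=1
Click 2 (0,6) count=1: revealed 1 new [(0,6)] -> total=2
Click 3 (6,0) count=0: revealed 20 new [(0,0) (0,1) (0,2) (0,3) (0,4) (1,0) (1,1) (1,2) (1,3) (1,4) (2,0) (2,1) (3,0) (3,1) (4,0) (4,1) (5,0) (5,1) (6,0) (6,1)] -> total=22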